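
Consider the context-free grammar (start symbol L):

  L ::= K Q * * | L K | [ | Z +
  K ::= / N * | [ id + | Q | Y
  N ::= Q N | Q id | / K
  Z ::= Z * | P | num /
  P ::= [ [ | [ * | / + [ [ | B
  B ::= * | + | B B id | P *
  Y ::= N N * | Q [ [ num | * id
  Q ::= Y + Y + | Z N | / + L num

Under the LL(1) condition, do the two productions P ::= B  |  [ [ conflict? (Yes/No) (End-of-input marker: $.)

Yes

FIRST(B) = { *, +, /, [ } and FIRST([ [) = { [ }.
Both contain [, so the two alternatives are not disjoint — LL(1) conflict.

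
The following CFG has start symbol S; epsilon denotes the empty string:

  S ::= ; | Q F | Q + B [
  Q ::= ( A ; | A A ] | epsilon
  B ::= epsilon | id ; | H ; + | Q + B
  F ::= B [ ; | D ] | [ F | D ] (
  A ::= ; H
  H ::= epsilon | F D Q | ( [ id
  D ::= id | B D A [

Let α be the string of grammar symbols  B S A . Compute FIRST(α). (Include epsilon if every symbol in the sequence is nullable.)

Add FIRST(B)\{epsilon} = { (, +, ;, [, id }; B is nullable, continue.
Add FIRST(S) = { (, +, ;, [, id }; S is not nullable, stop.

{ (, +, ;, [, id }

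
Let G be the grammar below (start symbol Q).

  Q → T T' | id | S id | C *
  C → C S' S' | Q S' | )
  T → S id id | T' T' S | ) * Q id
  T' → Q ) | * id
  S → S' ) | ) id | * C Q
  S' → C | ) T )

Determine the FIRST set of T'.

{ ), *, id }

From T' → Q ): add FIRST(Q) = { ), *, id }.
T' → * id contributes {*}.
Union: FIRST(T') = { ), *, id }.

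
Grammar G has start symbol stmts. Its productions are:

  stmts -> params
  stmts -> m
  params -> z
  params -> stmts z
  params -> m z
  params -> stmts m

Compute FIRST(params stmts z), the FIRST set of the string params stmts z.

Add FIRST(params) = { m, z }; params is not nullable, stop.

{ m, z }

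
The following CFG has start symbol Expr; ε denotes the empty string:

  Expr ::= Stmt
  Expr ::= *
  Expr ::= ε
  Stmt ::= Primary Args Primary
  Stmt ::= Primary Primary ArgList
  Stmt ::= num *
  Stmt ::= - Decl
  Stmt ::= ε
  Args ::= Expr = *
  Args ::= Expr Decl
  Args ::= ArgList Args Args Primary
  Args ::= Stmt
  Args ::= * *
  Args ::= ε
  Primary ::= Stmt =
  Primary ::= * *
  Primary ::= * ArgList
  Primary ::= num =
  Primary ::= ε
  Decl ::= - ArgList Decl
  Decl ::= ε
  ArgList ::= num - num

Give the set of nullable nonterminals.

{ Args, Decl, Expr, Primary, Stmt }

Directly nullable (have an ε-production): Expr, Stmt, Args, Primary, Decl.
No other nonterminal has a production whose RHS symbols are all nullable.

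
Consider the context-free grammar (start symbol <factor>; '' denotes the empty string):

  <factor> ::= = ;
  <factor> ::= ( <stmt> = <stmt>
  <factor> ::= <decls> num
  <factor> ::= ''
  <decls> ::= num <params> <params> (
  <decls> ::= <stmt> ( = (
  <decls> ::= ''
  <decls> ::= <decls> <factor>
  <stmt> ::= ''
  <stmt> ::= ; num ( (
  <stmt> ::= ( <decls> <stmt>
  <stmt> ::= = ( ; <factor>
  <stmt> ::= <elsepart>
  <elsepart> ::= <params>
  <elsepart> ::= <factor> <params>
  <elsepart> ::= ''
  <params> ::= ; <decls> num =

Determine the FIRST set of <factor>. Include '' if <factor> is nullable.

{ (, ;, =, num, '' }

<factor> ::= = ; contributes {=}.
<factor> ::= ( <stmt> = <stmt> contributes {(}.
From <factor> ::= <decls> num: <decls> nullable, take FIRST(<decls>) ∪ {num} = { (, ;, =, num }.
<factor> ::= '' contributes ''.
Union: FIRST(<factor>) = { (, ;, =, num, '' }.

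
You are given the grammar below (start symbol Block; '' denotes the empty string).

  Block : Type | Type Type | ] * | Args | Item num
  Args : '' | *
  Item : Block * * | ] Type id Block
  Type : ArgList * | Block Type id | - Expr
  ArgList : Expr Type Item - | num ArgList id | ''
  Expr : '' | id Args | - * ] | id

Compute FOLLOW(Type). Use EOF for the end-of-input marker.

{ EOF, *, -, ], id, num }

In Block : Type: Type is at the end, add FOLLOW(Block) = { EOF, *, -, ], id, num }.
In Block : Type Type: add FIRST(Type) = { *, -, ], id, num }.
In Block : Type Type: Type is at the end, add FOLLOW(Block) = { EOF, *, -, ], id, num }.
In Item : ] Type id Block: add FIRST(id Block) = { id }.
In Type : Block Type id: add FIRST(id) = { id }.
In ArgList : Expr Type Item -: add FIRST(Item -) = { *, -, ], id, num }.
Union: FOLLOW(Type) = { EOF, *, -, ], id, num }.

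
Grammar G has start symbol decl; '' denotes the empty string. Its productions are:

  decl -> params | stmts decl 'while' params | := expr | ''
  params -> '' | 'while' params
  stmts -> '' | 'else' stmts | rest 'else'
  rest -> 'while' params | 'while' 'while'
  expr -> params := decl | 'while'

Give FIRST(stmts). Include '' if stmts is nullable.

{ 'else', 'while', '' }

stmts -> '' contributes ''.
stmts -> 'else' stmts contributes {'else'}.
From stmts -> rest 'else': add FIRST(rest) = { 'while' }.
Union: FIRST(stmts) = { 'else', 'while', '' }.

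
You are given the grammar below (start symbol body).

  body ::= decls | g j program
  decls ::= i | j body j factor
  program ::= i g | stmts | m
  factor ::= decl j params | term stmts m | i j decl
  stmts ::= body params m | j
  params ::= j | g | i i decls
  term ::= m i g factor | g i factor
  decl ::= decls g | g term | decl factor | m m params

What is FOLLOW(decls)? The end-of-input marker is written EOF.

In body ::= decls: decls is at the end, add FOLLOW(body) = { EOF, g, i, j }.
In params ::= i i decls: decls is at the end, add FOLLOW(params) = { EOF, g, i, j, m }.
In decl ::= decls g: add FIRST(g) = { g }.
Union: FOLLOW(decls) = { EOF, g, i, j, m }.

{ EOF, g, i, j, m }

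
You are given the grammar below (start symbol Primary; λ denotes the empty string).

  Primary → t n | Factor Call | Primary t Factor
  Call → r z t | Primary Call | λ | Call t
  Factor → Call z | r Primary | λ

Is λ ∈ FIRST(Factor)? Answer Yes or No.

Factor has an λ-production, so Factor ⇒ λ.

Yes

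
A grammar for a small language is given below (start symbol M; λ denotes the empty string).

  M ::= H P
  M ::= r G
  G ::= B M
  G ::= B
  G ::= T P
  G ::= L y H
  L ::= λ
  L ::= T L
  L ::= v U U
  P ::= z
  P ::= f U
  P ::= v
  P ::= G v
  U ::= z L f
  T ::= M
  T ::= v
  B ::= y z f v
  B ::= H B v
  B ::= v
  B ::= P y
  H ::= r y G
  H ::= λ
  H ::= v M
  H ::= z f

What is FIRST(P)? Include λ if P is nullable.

{ f, r, v, y, z }

P ::= z contributes {z}.
P ::= f U contributes {f}.
P ::= v contributes {v}.
From P ::= G v: add FIRST(G) = { f, r, v, y, z }.
Union: FIRST(P) = { f, r, v, y, z }.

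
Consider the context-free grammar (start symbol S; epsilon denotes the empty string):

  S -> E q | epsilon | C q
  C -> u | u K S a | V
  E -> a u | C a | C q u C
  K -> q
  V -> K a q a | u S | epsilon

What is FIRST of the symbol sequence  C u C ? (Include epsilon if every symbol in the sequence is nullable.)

{ q, u }

Add FIRST(C)\{epsilon} = { q, u }; C is nullable, continue.
u is a terminal; add {u} and stop.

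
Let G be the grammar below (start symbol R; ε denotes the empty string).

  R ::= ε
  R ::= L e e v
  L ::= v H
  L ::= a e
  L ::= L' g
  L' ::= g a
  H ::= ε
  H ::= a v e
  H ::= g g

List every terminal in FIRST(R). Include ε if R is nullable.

R ::= ε contributes ε.
From R ::= L e e v: add FIRST(L) = { a, g, v }.
Union: FIRST(R) = { a, g, v, ε }.

{ a, g, v, ε }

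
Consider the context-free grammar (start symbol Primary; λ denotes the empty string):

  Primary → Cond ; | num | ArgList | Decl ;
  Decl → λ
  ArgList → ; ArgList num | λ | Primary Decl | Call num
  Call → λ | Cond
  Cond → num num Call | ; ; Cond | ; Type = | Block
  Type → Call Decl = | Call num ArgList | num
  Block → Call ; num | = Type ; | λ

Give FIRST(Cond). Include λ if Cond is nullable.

{ ;, =, num, λ }

Cond → num num Call contributes {num}.
Cond → ; ; Cond contributes {;}.
Cond → ; Type = contributes {;}.
From Cond → Block: add FIRST(Block) = { ;, =, num, λ } (including λ since Block is nullable).
Union: FIRST(Cond) = { ;, =, num, λ }.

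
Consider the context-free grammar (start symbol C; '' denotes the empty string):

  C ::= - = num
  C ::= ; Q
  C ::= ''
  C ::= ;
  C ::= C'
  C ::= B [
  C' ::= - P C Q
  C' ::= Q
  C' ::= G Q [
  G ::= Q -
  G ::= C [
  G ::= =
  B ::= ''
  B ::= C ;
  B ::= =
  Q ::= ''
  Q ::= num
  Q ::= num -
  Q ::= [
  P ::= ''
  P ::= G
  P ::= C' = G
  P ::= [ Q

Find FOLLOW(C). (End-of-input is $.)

{ $, ;, =, [, num }

C is the start symbol, so $ ∈ FOLLOW(C).
In C' ::= - P C Q: add FIRST(Q)\{''} = { [, num }.
  Since Q is nullable, also add FOLLOW(C') = { $, ;, =, [, num }.
In G ::= C [: add FIRST([) = { [ }.
In B ::= C ;: add FIRST(;) = { ; }.
Union: FOLLOW(C) = { $, ;, =, [, num }.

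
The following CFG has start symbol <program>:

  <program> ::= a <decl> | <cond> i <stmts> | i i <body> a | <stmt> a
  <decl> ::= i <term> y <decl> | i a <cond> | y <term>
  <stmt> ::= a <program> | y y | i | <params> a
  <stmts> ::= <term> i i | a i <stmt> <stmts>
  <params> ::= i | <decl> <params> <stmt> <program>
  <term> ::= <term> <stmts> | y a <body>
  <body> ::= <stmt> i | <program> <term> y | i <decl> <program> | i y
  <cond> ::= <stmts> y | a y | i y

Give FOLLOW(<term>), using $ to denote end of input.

{ $, a, i, y }

In <decl> ::= i <term> y <decl>: add FIRST(y <decl>) = { y }.
In <decl> ::= y <term>: <term> is at the end, add FOLLOW(<decl>) = { $, a, i, y }.
In <stmts> ::= <term> i i: add FIRST(i i) = { i }.
In <term> ::= <term> <stmts>: add FIRST(<stmts>) = { a, y }.
In <body> ::= <program> <term> y: add FIRST(y) = { y }.
Union: FOLLOW(<term>) = { $, a, i, y }.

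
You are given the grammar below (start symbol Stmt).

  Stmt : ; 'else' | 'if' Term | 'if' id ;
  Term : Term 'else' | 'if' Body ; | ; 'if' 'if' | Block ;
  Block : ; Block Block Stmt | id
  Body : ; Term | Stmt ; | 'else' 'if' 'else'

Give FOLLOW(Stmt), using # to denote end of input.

Stmt is the start symbol, so # ∈ FOLLOW(Stmt).
In Block : ; Block Block Stmt: Stmt is at the end, add FOLLOW(Block) = { 'if', ;, id }.
In Body : Stmt ;: add FIRST(;) = { ; }.
Union: FOLLOW(Stmt) = { #, 'if', ;, id }.

{ #, 'if', ;, id }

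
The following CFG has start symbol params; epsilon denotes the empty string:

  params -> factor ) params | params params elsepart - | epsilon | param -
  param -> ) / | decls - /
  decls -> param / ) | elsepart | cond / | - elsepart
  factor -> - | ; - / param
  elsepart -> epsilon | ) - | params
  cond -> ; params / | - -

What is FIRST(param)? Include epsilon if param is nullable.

param -> ) / contributes {)}.
From param -> decls - /: decls nullable, take FIRST(decls) ∪ {-} = { ), -, ; }.
Union: FIRST(param) = { ), -, ; }.

{ ), -, ; }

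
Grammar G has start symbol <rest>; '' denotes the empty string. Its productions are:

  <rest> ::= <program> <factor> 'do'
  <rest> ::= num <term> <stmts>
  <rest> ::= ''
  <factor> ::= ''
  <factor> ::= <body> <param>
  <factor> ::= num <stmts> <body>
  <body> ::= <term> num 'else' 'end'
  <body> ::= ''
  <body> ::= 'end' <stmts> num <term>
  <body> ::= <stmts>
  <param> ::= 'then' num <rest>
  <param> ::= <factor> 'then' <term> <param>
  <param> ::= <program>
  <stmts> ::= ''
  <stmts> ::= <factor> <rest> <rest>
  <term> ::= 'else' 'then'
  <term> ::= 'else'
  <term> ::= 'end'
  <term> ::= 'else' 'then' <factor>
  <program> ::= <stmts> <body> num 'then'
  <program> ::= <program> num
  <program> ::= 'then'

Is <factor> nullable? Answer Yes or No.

<factor> has an ''-production, so <factor> ⇒ ''.

Yes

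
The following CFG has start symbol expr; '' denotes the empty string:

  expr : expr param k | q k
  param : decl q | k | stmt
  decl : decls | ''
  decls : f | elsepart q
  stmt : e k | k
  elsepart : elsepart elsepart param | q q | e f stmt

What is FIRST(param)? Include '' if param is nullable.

From param : decl q: decl nullable, take FIRST(decl) ∪ {q} = { e, f, q }.
param : k contributes {k}.
From param : stmt: add FIRST(stmt) = { e, k }.
Union: FIRST(param) = { e, f, k, q }.

{ e, f, k, q }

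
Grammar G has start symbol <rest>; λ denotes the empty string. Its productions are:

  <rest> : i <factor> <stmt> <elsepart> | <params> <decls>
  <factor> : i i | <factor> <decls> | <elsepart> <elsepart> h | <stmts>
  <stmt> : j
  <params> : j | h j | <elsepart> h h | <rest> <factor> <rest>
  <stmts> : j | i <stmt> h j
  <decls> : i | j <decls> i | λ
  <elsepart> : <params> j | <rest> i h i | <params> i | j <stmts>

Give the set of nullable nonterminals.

Directly nullable (have an λ-production): <decls>.
No other nonterminal has a production whose RHS symbols are all nullable.

{ <decls> }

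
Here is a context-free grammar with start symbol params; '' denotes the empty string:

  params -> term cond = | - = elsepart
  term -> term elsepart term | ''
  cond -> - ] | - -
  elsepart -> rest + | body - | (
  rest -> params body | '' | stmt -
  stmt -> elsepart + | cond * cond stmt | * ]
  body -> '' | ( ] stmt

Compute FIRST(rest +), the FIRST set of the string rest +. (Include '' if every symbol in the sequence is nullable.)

Add FIRST(rest)\{''} = { (, *, +, - }; rest is nullable, continue.
+ is a terminal; add {+} and stop.

{ (, *, +, - }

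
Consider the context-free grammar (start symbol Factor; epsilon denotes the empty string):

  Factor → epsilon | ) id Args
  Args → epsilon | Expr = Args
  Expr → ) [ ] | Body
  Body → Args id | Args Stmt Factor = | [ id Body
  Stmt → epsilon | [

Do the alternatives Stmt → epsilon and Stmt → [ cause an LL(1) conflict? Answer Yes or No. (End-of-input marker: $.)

No

FIRST(epsilon) = { epsilon } and FIRST([) = { [ }.
The first is nullable but FOLLOW(Stmt) = { ), = } is disjoint from FIRST of the second.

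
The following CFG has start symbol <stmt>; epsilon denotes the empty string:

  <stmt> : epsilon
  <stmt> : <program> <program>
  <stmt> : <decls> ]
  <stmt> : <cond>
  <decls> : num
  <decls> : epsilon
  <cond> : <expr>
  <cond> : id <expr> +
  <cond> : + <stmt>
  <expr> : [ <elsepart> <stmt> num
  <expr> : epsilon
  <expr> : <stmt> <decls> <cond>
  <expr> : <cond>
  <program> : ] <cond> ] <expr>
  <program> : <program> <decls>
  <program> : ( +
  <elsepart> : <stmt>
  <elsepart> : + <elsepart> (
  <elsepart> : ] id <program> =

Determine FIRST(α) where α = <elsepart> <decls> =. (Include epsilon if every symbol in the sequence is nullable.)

{ (, +, =, [, ], id, num }

Add FIRST(<elsepart>)\{epsilon} = { (, +, [, ], id, num }; <elsepart> is nullable, continue.
Add FIRST(<decls>)\{epsilon} = { num }; <decls> is nullable, continue.
= is a terminal; add {=} and stop.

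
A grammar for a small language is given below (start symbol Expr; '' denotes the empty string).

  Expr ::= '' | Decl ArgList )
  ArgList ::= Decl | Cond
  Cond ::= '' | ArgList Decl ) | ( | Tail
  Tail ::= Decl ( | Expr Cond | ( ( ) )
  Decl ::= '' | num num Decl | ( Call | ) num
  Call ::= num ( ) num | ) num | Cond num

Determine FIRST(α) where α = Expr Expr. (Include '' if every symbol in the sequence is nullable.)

Add FIRST(Expr)\{''} = { (, ), num }; Expr is nullable, continue.
Add FIRST(Expr)\{''} = { (, ), num }; Expr is nullable, continue.
Every symbol is nullable, so include ''.

{ (, ), num, '' }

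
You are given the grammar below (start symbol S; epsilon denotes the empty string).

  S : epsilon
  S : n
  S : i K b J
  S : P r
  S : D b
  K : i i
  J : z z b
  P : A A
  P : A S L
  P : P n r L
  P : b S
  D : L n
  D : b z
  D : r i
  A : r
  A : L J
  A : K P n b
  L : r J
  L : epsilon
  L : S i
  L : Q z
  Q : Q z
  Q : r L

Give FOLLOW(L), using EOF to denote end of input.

{ n, r, z }

In P : A S L: L is at the end, add FOLLOW(P) = { n, r }.
In P : P n r L: L is at the end, add FOLLOW(P) = { n, r }.
In D : L n: add FIRST(n) = { n }.
In A : L J: add FIRST(J) = { z }.
In Q : r L: L is at the end, add FOLLOW(Q) = { z }.
Union: FOLLOW(L) = { n, r, z }.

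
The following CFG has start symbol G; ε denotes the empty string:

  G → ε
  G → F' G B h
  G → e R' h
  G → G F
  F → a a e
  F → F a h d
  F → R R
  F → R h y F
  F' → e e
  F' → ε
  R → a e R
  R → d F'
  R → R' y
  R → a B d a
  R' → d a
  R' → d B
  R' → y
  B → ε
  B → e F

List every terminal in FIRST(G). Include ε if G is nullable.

G → ε contributes ε.
From G → F' G B h: F', G, B nullable, take FIRST(F') ∪ FIRST(G) ∪ FIRST(B) ∪ {h} = { a, d, e, h, y }.
G → e R' h contributes {e}.
From G → G F: G nullable, take FIRST(G) ∪ FIRST(F) = { a, d, e, h, y }.
Union: FIRST(G) = { a, d, e, h, y, ε }.

{ a, d, e, h, y, ε }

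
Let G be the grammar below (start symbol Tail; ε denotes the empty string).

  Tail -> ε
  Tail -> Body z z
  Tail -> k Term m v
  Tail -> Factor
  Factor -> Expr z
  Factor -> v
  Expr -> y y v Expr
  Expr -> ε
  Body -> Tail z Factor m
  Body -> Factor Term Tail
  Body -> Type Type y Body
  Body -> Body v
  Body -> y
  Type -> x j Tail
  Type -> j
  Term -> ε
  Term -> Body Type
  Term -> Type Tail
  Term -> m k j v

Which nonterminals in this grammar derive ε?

{ Expr, Tail, Term }

Directly nullable (have an ε-production): Tail, Expr, Term.
No other nonterminal has a production whose RHS symbols are all nullable.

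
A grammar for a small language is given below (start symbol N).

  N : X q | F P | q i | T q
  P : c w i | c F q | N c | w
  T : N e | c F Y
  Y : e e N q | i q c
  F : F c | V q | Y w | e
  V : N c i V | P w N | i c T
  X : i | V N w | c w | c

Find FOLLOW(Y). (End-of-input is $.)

In T : c F Y: Y is at the end, add FOLLOW(T) = { c, e, i, q, w }.
In F : Y w: add FIRST(w) = { w }.
Union: FOLLOW(Y) = { c, e, i, q, w }.

{ c, e, i, q, w }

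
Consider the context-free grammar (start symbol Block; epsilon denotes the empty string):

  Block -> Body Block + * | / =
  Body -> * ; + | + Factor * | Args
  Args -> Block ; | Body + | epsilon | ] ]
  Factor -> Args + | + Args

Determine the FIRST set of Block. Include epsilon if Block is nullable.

{ *, +, /, ] }

From Block -> Body Block + *: Body nullable, take FIRST(Body) ∪ FIRST(Block) = { *, +, /, ] }.
Block -> / = contributes {/}.
Union: FIRST(Block) = { *, +, /, ] }.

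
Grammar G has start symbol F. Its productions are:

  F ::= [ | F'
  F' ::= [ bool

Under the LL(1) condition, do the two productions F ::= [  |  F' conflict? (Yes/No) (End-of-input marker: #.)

FIRST([) = { [ } and FIRST(F') = { [ }.
Both contain [, so the two alternatives are not disjoint — LL(1) conflict.

Yes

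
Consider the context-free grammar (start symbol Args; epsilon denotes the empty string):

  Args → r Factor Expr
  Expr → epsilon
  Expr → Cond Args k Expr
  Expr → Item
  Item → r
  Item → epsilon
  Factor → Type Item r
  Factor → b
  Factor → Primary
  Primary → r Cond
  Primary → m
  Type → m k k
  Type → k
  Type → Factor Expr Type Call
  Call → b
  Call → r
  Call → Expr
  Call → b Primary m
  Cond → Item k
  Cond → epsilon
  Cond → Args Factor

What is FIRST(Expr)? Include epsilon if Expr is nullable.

{ k, r, epsilon }

Expr → epsilon contributes epsilon.
From Expr → Cond Args k Expr: Cond nullable, take FIRST(Cond) ∪ FIRST(Args) = { k, r }.
From Expr → Item: add FIRST(Item) = { r, epsilon } (including epsilon since Item is nullable).
Union: FIRST(Expr) = { k, r, epsilon }.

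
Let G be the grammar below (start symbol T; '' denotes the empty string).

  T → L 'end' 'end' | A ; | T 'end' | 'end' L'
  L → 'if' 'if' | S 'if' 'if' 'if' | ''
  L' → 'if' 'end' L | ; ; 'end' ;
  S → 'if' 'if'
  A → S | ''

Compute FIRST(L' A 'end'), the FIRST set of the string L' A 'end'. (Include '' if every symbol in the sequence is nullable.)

Add FIRST(L') = { 'if', ; }; L' is not nullable, stop.

{ 'if', ; }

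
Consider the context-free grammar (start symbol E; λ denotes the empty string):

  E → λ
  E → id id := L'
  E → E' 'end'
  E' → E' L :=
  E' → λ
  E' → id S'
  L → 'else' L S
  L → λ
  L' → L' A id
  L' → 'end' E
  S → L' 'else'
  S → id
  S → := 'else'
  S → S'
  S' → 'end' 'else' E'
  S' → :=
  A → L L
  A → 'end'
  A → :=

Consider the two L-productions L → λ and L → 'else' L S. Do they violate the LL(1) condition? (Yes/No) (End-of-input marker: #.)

FIRST(λ) = { λ } and FIRST('else' L S) = { 'else' }.
The first alternative is nullable and FOLLOW(L) = { 'else', 'end', :=, id } shares 'else' with FIRST of the second — conflict.

Yes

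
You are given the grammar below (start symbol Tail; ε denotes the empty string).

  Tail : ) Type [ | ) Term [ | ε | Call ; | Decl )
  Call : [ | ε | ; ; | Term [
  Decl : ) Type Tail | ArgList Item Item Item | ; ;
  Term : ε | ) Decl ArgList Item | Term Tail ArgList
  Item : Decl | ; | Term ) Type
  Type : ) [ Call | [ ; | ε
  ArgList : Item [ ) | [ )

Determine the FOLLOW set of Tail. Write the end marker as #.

{ #, ), ;, [ }

Tail is the start symbol, so # ∈ FOLLOW(Tail).
In Decl : ) Type Tail: Tail is at the end, add FOLLOW(Decl) = { ), ;, [ }.
In Term : Term Tail ArgList: add FIRST(ArgList) = { ), ;, [ }.
Union: FOLLOW(Tail) = { #, ), ;, [ }.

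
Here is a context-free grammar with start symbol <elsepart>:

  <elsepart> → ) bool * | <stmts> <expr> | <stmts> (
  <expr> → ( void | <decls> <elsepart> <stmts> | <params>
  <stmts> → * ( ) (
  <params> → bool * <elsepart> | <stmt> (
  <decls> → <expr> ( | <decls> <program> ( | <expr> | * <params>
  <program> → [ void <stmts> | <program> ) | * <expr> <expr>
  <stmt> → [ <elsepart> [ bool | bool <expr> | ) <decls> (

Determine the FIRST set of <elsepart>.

{ ), * }

<elsepart> → ) bool * contributes {)}.
From <elsepart> → <stmts> <expr>: add FIRST(<stmts>) = { * }.
From <elsepart> → <stmts> (: add FIRST(<stmts>) = { * }.
Union: FIRST(<elsepart>) = { ), * }.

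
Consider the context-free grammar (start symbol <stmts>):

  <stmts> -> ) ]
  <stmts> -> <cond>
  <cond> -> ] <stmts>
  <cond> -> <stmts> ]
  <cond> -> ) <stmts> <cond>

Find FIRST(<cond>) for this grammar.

<cond> -> ] <stmts> contributes {]}.
From <cond> -> <stmts> ]: add FIRST(<stmts>) = { ), ] }.
<cond> -> ) <stmts> <cond> contributes {)}.
Union: FIRST(<cond>) = { ), ] }.

{ ), ] }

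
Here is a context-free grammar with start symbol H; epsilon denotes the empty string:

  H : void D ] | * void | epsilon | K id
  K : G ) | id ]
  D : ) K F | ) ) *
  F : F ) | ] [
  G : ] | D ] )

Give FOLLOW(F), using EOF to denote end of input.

In D : ) K F: F is at the end, add FOLLOW(D) = { ] }.
In F : F ): add FIRST()) = { ) }.
Union: FOLLOW(F) = { ), ] }.

{ ), ] }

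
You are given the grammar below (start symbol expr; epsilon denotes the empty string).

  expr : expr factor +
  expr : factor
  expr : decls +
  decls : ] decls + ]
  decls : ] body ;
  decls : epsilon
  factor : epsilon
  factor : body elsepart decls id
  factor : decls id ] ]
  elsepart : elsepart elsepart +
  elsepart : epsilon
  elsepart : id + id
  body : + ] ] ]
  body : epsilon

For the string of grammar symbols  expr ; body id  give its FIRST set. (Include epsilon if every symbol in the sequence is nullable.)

{ +, ;, ], id }

Add FIRST(expr)\{epsilon} = { +, ], id }; expr is nullable, continue.
; is a terminal; add {;} and stop.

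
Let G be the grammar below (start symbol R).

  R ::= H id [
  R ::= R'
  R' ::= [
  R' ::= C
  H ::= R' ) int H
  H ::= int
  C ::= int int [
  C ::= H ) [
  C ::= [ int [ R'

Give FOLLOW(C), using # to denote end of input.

{ #, ) }

In R' ::= C: C is at the end, add FOLLOW(R') = { #, ) }.
Union: FOLLOW(C) = { #, ) }.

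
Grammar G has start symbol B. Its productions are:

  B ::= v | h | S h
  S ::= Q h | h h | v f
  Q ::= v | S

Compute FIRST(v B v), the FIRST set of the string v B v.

v is a terminal; add {v} and stop.

{ v }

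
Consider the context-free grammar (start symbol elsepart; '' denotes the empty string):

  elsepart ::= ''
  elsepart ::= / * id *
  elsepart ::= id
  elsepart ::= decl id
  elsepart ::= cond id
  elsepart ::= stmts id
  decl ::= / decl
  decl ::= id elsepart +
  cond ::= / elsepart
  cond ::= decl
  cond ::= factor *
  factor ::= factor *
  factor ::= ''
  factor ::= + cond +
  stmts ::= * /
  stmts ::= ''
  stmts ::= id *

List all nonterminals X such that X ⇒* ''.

{ elsepart, factor, stmts }

Directly nullable (have an ''-production): elsepart, factor, stmts.
No other nonterminal has a production whose RHS symbols are all nullable.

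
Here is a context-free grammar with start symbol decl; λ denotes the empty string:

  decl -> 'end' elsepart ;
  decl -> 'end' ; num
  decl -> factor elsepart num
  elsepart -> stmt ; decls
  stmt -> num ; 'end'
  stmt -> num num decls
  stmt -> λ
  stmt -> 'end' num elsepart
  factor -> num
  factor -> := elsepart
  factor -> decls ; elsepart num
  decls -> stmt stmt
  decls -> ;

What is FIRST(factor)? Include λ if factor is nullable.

factor -> num contributes {num}.
factor -> := elsepart contributes {:=}.
From factor -> decls ; elsepart num: decls nullable, take FIRST(decls) ∪ {;} = { 'end', ;, num }.
Union: FIRST(factor) = { 'end', :=, ;, num }.

{ 'end', :=, ;, num }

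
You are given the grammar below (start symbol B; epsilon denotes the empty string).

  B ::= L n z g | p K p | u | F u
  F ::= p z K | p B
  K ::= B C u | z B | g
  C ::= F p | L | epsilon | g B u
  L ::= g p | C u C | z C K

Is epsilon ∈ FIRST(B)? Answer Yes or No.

No

Nullable nonterminals: C.
No production of B has an RHS whose symbols are all nullable, so B is not nullable.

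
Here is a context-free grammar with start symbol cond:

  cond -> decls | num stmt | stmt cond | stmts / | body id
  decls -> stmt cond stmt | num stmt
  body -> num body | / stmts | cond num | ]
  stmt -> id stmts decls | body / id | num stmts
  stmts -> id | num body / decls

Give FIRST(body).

body -> num body contributes {num}.
body -> / stmts contributes {/}.
From body -> cond num: add FIRST(cond) = { /, ], id, num }.
body -> ] contributes {]}.
Union: FIRST(body) = { /, ], id, num }.

{ /, ], id, num }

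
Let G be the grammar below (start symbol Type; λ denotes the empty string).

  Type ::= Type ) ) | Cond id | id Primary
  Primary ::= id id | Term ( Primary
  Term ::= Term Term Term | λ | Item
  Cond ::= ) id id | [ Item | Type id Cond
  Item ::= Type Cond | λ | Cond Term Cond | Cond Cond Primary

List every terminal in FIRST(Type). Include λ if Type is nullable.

From Type ::= Type ) ): add FIRST(Type) = { ), [, id }.
From Type ::= Cond id: add FIRST(Cond) = { ), [, id }.
Type ::= id Primary contributes {id}.
Union: FIRST(Type) = { ), [, id }.

{ ), [, id }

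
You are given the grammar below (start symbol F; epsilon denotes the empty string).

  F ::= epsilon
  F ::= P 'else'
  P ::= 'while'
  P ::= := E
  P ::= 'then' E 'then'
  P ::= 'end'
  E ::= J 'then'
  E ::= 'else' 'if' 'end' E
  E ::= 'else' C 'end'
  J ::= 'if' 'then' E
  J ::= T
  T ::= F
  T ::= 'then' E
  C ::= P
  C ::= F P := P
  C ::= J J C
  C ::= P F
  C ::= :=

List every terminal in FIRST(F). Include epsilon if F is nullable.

F ::= epsilon contributes epsilon.
From F ::= P 'else': add FIRST(P) = { 'end', 'then', 'while', := }.
Union: FIRST(F) = { 'end', 'then', 'while', :=, epsilon }.

{ 'end', 'then', 'while', :=, epsilon }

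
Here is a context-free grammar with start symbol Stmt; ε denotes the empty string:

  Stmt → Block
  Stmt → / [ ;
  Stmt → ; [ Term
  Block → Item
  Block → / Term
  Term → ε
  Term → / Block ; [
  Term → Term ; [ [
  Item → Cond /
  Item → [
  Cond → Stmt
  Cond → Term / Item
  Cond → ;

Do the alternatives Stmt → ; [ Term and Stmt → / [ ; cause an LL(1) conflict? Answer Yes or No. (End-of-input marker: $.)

FIRST(; [ Term) = { ; } and FIRST(/ [ ;) = { / }.
The FIRST sets are disjoint and neither alternative is nullable — no conflict.

No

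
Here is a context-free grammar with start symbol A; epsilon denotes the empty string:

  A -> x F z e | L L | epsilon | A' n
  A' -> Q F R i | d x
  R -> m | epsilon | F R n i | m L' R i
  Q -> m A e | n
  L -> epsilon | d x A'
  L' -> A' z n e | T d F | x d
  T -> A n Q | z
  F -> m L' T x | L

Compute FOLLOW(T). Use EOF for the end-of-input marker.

In L' -> T d F: add FIRST(d F) = { d }.
In F -> m L' T x: add FIRST(x) = { x }.
Union: FOLLOW(T) = { d, x }.

{ d, x }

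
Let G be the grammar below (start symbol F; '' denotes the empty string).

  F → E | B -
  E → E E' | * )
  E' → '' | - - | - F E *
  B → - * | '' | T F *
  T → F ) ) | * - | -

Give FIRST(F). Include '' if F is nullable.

{ *, - }

From F → E: add FIRST(E) = { * }.
From F → B -: B nullable, take FIRST(B) ∪ {-} = { *, - }.
Union: FIRST(F) = { *, - }.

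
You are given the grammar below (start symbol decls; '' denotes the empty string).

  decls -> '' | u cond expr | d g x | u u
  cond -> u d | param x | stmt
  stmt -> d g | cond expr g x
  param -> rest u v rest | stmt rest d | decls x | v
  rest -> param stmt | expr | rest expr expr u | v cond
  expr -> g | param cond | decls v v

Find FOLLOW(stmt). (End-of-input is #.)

{ #, d, g, u, v, x }

In cond -> stmt: stmt is at the end, add FOLLOW(cond) = { #, d, g, u, v, x }.
In param -> stmt rest d: add FIRST(rest d) = { d, g, u, v, x }.
In rest -> param stmt: stmt is at the end, add FOLLOW(rest) = { d, g, u, v, x }.
Union: FOLLOW(stmt) = { #, d, g, u, v, x }.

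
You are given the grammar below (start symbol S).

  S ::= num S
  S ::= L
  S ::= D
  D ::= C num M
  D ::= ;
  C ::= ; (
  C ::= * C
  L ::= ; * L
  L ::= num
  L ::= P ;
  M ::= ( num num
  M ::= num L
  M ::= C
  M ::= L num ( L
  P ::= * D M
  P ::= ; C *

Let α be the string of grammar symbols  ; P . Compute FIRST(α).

; is a terminal; add {;} and stop.

{ ; }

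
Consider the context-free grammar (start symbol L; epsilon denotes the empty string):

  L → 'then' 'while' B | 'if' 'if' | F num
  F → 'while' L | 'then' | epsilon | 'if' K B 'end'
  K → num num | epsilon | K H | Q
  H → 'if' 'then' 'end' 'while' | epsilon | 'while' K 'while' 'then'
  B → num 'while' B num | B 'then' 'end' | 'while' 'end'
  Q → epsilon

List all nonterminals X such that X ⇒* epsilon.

Directly nullable (have an epsilon-production): F, K, H, Q.
No other nonterminal has a production whose RHS symbols are all nullable.

{ F, H, K, Q }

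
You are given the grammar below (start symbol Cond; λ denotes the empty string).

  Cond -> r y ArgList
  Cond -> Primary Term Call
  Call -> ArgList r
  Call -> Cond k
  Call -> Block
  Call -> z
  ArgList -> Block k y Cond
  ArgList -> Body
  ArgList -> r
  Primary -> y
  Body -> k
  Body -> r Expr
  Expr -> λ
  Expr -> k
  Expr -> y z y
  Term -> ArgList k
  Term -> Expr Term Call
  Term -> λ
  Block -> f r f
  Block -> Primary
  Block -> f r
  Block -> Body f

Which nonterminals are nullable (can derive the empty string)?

Directly nullable (have an λ-production): Expr, Term.
No other nonterminal has a production whose RHS symbols are all nullable.

{ Expr, Term }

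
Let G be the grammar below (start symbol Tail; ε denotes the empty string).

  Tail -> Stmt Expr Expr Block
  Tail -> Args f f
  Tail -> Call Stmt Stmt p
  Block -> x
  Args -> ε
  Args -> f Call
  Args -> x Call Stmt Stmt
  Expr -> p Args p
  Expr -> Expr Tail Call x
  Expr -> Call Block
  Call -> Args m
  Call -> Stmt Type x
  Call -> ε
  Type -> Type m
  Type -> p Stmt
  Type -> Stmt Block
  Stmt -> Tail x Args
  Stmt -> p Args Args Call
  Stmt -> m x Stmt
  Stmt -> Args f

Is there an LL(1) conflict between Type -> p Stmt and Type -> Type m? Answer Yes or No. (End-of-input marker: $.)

Yes

FIRST(p Stmt) = { p } and FIRST(Type m) = { f, m, p, x }.
Both contain p, so the two alternatives are not disjoint — LL(1) conflict.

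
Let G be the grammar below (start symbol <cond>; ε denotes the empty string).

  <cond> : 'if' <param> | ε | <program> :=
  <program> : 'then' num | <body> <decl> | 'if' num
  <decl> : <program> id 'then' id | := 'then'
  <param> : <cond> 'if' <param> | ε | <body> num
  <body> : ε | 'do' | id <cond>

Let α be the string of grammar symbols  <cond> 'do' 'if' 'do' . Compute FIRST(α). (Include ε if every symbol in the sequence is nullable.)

Add FIRST(<cond>)\{ε} = { 'do', 'if', 'then', :=, id }; <cond> is nullable, continue.
'do' is a terminal; add {'do'} and stop.

{ 'do', 'if', 'then', :=, id }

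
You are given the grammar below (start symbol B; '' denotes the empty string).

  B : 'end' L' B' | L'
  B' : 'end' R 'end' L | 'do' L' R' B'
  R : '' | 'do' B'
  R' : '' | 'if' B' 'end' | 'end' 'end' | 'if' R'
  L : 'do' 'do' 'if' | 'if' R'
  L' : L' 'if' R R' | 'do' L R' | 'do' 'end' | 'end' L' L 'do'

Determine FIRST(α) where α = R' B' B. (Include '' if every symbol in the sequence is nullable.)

Add FIRST(R')\{''} = { 'end', 'if' }; R' is nullable, continue.
Add FIRST(B') = { 'do', 'end' }; B' is not nullable, stop.

{ 'do', 'end', 'if' }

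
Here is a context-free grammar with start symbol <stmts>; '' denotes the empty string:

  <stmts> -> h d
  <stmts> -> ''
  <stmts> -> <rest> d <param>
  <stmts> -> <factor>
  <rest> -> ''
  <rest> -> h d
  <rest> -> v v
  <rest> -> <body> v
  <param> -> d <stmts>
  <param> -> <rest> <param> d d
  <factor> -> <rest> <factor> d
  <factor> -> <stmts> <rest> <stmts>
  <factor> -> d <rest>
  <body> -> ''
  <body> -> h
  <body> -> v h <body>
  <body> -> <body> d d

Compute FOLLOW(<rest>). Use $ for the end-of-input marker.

{ $, d, h, v }

In <stmts> -> <rest> d <param>: add FIRST(d <param>) = { d }.
In <param> -> <rest> <param> d d: add FIRST(<param> d d) = { d, h, v }.
In <factor> -> <rest> <factor> d: add FIRST(<factor> d) = { d, h, v }.
In <factor> -> <stmts> <rest> <stmts>: add FIRST(<stmts>)\{''} = { d, h, v }.
  Since <stmts> is nullable, also add FOLLOW(<factor>) = { $, d, h, v }.
In <factor> -> d <rest>: <rest> is at the end, add FOLLOW(<factor>) = { $, d, h, v }.
Union: FOLLOW(<rest>) = { $, d, h, v }.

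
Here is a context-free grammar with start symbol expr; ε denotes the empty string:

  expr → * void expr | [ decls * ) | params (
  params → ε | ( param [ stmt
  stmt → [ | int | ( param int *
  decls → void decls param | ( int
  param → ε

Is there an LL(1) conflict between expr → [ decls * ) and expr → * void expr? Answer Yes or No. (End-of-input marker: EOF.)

No

FIRST([ decls * )) = { [ } and FIRST(* void expr) = { * }.
The FIRST sets are disjoint and neither alternative is nullable — no conflict.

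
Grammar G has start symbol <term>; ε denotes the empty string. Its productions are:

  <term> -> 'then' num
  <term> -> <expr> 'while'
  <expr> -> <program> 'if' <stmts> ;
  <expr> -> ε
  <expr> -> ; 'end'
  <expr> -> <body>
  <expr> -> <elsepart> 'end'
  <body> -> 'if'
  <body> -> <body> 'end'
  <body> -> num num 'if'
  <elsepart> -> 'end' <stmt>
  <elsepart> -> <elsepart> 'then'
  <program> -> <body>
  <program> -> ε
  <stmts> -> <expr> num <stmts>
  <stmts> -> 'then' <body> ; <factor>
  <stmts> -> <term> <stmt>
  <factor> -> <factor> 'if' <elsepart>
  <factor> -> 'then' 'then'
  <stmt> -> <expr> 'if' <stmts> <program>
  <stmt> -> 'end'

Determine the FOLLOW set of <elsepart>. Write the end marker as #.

In <expr> -> <elsepart> 'end': add FIRST('end') = { 'end' }.
In <elsepart> -> <elsepart> 'then': add FIRST('then') = { 'then' }.
In <factor> -> <factor> 'if' <elsepart>: <elsepart> is at the end, add FOLLOW(<factor>) = { 'end', 'if', 'then', ;, num }.
Union: FOLLOW(<elsepart>) = { 'end', 'if', 'then', ;, num }.

{ 'end', 'if', 'then', ;, num }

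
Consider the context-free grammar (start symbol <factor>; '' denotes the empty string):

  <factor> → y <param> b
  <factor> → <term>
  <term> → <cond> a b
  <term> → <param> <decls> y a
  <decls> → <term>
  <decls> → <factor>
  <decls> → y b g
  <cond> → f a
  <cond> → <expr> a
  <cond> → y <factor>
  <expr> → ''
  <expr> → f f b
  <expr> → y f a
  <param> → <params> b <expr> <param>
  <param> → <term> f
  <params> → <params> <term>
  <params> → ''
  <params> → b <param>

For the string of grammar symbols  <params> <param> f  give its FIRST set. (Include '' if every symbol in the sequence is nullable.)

Add FIRST(<params>)\{''} = { a, b, f, y }; <params> is nullable, continue.
Add FIRST(<param>) = { a, b, f, y }; <param> is not nullable, stop.

{ a, b, f, y }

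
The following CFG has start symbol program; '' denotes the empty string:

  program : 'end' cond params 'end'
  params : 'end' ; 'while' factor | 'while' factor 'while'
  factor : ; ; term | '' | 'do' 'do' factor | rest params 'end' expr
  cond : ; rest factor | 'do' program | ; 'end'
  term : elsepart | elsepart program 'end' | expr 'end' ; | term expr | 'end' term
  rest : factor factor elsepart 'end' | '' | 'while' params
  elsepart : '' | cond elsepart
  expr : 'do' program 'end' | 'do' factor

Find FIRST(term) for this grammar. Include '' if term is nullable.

{ 'do', 'end', ;, '' }

From term : elsepart: add FIRST(elsepart) = { 'do', ;, '' } (including '' since elsepart is nullable).
From term : elsepart program 'end': elsepart nullable, take FIRST(elsepart) ∪ FIRST(program) = { 'do', 'end', ; }.
From term : expr 'end' ;: add FIRST(expr) = { 'do' }.
From term : term expr: term nullable, take FIRST(term) ∪ FIRST(expr) = { 'do', 'end', ; }.
term : 'end' term contributes {'end'}.
Union: FIRST(term) = { 'do', 'end', ;, '' }.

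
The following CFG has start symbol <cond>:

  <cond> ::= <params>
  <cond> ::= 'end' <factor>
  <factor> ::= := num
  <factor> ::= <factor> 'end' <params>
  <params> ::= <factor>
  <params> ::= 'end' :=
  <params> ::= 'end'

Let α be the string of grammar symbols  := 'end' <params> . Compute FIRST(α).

:= is a terminal; add {:=} and stop.

{ := }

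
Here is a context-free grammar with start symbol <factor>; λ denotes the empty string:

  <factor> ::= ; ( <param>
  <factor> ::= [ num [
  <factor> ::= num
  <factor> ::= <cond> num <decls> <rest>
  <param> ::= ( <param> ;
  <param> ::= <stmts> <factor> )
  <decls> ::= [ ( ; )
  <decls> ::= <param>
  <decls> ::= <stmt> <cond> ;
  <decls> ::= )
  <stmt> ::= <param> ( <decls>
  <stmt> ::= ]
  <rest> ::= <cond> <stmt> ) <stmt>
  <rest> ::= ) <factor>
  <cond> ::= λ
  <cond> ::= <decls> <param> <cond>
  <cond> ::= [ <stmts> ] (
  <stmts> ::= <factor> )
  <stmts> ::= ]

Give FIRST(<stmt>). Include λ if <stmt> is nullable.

{ (, ), ;, [, ], num }

From <stmt> ::= <param> ( <decls>: add FIRST(<param>) = { (, ), ;, [, ], num }.
<stmt> ::= ] contributes {]}.
Union: FIRST(<stmt>) = { (, ), ;, [, ], num }.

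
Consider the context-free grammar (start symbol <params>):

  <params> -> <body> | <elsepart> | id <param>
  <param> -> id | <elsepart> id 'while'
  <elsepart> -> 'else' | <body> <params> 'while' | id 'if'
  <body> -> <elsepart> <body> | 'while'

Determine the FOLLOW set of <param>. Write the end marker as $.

In <params> -> id <param>: <param> is at the end, add FOLLOW(<params>) = { $, 'while' }.
Union: FOLLOW(<param>) = { $, 'while' }.

{ $, 'while' }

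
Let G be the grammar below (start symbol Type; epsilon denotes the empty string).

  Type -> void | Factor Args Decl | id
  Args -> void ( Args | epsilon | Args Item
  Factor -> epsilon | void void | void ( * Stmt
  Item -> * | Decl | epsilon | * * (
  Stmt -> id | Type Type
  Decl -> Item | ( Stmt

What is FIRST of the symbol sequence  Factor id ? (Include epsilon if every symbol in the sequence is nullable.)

Add FIRST(Factor)\{epsilon} = { void }; Factor is nullable, continue.
id is a terminal; add {id} and stop.

{ id, void }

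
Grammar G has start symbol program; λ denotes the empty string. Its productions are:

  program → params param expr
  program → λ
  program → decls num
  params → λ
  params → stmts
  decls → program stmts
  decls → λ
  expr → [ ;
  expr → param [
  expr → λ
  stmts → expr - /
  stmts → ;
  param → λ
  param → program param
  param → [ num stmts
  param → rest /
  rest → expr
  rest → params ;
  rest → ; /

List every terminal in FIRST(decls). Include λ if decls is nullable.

From decls → program stmts: program nullable, take FIRST(program) ∪ FIRST(stmts) = { -, /, ;, [, num }.
decls → λ contributes λ.
Union: FIRST(decls) = { -, /, ;, [, num, λ }.

{ -, /, ;, [, num, λ }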